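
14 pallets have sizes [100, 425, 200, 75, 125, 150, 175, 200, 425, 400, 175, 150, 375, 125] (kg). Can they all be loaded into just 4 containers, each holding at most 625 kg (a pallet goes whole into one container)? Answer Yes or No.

No

Total = 3100 kg; ⌈3100/625⌉ = 5.
At least 5 containers are required, but only 4 are allowed.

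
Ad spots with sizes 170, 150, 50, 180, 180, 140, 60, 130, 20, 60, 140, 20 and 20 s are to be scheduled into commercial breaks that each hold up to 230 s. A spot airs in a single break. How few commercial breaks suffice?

7

Total = 180 + 180 + 170 + 150 + 140 + 140 + 130 + 60 + 60 + 50 + 20 + 20 + 20 = 1320 s.
Lower bound: ⌈1320/230⌉ = 6 commercial breaks.
Also, 7 ad spots each exceed 115 s, and no two of those can share a break, so at least 7 commercial breaks are needed.
A packing using 7 commercial breaks:
  break 1: 180 + 50 = 230
  break 2: 180 + 20 + 20 = 220
  break 3: 170 + 60 = 230
  break 4: 150 + 60 + 20 = 230
  break 5: 140 = 140
  break 6: 140 = 140
  break 7: 130 = 130
This matches the lower bound, so 7 is optimal.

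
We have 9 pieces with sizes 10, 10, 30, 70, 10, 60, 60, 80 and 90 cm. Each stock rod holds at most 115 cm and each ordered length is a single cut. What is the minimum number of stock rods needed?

5

Total = 90 + 80 + 70 + 60 + 60 + 30 + 10 + 10 + 10 = 420 cm.
Lower bound: ⌈420/115⌉ = 4 stock rods.
Also, 5 pieces each exceed 115/2 cm, and no two of those can share a stock rod, so at least 5 stock rods are needed.
A packing using 5 stock rods:
  stock rod 1: 90 + 10 + 10 = 110
  stock rod 2: 80 + 30 = 110
  stock rod 3: 70 + 10 = 80
  stock rod 4: 60 = 60
  stock rod 5: 60 = 60
This matches the lower bound, so 5 is optimal.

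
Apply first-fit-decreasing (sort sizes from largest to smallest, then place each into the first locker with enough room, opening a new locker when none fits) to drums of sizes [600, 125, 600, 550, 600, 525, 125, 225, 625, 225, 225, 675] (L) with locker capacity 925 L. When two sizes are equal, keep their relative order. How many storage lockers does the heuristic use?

7

Sorted descending: 675, 625, 600, 600, 600, 550, 525, 225, 225, 225, 125, 125.
  675 → locker 1 (new)  [load 675/925]
  625 → locker 2 (new)  [load 625/925]
  600 → locker 3 (new)  [load 600/925]
  600 → locker 4 (new)  [load 600/925]
  600 → locker 5 (new)  [load 600/925]
  550 → locker 6 (new)  [load 550/925]
  525 → locker 7 (new)  [load 525/925]
  225 → locker 1  [load 900/925]
  225 → locker 2  [load 850/925]
  225 → locker 3  [load 825/925]
  125 → locker 4  [load 725/925]
  125 → locker 4  [load 850/925]
7 storage lockers opened.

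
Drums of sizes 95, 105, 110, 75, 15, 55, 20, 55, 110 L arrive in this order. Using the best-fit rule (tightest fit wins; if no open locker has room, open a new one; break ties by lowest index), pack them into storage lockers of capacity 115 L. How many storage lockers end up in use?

6

  95 → locker 1 (new)  [load 95/115]
  105 → locker 2 (new)  [load 105/115]
  110 → locker 3 (new)  [load 110/115]
  75 → locker 4 (new)  [load 75/115]
  15 → locker 1  [load 110/115]
  55 → locker 5 (new)  [load 55/115]
  20 → locker 4  [load 95/115]
  55 → locker 5  [load 110/115]
  110 → locker 6 (new)  [load 110/115]
6 storage lockers opened.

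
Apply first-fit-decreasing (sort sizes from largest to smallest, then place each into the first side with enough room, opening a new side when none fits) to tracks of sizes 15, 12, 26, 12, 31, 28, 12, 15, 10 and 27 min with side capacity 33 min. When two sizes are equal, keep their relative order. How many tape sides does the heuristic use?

Sorted descending: 31, 28, 27, 26, 15, 15, 12, 12, 12, 10.
  31 → side 1 (new)  [load 31/33]
  28 → side 2 (new)  [load 28/33]
  27 → side 3 (new)  [load 27/33]
  26 → side 4 (new)  [load 26/33]
  15 → side 5 (new)  [load 15/33]
  15 → side 5  [load 30/33]
  12 → side 6 (new)  [load 12/33]
  12 → side 6  [load 24/33]
  12 → side 7 (new)  [load 12/33]
  10 → side 7  [load 22/33]
7 tape sides opened.

7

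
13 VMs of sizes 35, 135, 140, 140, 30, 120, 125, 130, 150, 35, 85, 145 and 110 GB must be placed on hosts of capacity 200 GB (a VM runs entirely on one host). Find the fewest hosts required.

9

Total = 150 + 145 + 140 + 140 + 135 + 130 + 125 + 120 + 110 + 85 + 35 + 35 + 30 = 1380 GB.
Lower bound: ⌈1380/200⌉ = 7 hosts.
Also, 9 VMs each exceed 100 GB, and no two of those can share a host, so at least 9 hosts are needed.
A packing using 9 hosts:
  host 1: 150 + 35 = 185
  host 2: 145 + 35 = 180
  host 3: 140 + 30 = 170
  host 4: 140 = 140
  host 5: 135 = 135
  host 6: 130 = 130
  host 7: 125 = 125
  host 8: 120 = 120
  host 9: 110 + 85 = 195
This matches the lower bound, so 9 is optimal.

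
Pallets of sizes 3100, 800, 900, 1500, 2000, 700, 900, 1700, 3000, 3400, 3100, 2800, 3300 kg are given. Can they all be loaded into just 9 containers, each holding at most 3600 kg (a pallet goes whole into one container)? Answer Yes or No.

A valid assignment using 9 containers:
  container 1: 3400 = 3400
  container 2: 3300 = 3300
  container 3: 3100 = 3100
  container 4: 3100 = 3100
  container 5: 3000 = 3000
  container 6: 2800 + 800 = 3600
  container 7: 2000 + 1500 = 3500
  container 8: 1700 + 900 + 900 = 3500
  container 9: 700 = 700
Every load is within 3600 kg, so 9 containers suffice.

Yes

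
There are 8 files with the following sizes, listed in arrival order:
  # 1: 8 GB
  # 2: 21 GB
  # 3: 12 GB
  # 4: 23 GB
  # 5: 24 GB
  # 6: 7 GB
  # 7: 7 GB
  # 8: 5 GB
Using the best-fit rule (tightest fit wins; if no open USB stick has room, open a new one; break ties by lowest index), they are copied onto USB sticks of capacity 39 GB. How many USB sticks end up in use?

3

  8 → USB stick 1 (new)  [load 8/39]
  21 → USB stick 1  [load 29/39]
  12 → USB stick 2 (new)  [load 12/39]
  23 → USB stick 2  [load 35/39]
  24 → USB stick 3 (new)  [load 24/39]
  7 → USB stick 1  [load 36/39]
  7 → USB stick 3  [load 31/39]
  5 → USB stick 3  [load 36/39]
3 USB sticks opened.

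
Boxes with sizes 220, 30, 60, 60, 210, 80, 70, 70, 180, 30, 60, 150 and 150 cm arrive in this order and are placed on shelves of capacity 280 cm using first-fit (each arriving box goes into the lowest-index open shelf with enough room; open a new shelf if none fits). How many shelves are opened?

  220 → shelf 1 (new)  [load 220/280]
  30 → shelf 1  [load 250/280]
  60 → shelf 2 (new)  [load 60/280]
  60 → shelf 2  [load 120/280]
  210 → shelf 3 (new)  [load 210/280]
  80 → shelf 2  [load 200/280]
  70 → shelf 2  [load 270/280]
  70 → shelf 3  [load 280/280]
  180 → shelf 4 (new)  [load 180/280]
  30 → shelf 1  [load 280/280]
  60 → shelf 4  [load 240/280]
  150 → shelf 5 (new)  [load 150/280]
  150 → shelf 6 (new)  [load 150/280]
6 shelves opened.

6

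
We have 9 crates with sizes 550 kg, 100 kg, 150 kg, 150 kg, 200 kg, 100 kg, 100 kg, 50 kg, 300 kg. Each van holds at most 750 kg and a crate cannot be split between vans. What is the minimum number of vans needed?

3

Total = 550 + 300 + 200 + 150 + 150 + 100 + 100 + 100 + 50 = 1700 kg.
Lower bound: ⌈1700/750⌉ = 3 vans.
A packing using 3 vans:
  van 1: 550 + 200 = 750
  van 2: 300 + 150 + 150 + 100 + 50 = 750
  van 3: 100 + 100 = 200
This matches the lower bound, so 3 is optimal.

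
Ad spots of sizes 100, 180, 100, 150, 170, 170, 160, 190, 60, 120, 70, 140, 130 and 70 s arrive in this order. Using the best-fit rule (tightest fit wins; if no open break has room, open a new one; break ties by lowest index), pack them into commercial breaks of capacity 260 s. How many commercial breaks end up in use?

  100 → break 1 (new)  [load 100/260]
  180 → break 2 (new)  [load 180/260]
  100 → break 1  [load 200/260]
  150 → break 3 (new)  [load 150/260]
  170 → break 4 (new)  [load 170/260]
  170 → break 5 (new)  [load 170/260]
  160 → break 6 (new)  [load 160/260]
  190 → break 7 (new)  [load 190/260]
  60 → break 1  [load 260/260]
  120 → break 8 (new)  [load 120/260]
  70 → break 7  [load 260/260]
  140 → break 8  [load 260/260]
  130 → break 9 (new)  [load 130/260]
  70 → break 2  [load 250/260]
9 commercial breaks opened.

9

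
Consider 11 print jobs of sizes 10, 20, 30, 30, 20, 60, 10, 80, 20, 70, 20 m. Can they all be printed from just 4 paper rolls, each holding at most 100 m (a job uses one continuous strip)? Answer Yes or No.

A valid assignment using 4 paper rolls:
  roll 1: 80 + 20 = 100
  roll 2: 70 + 30 = 100
  roll 3: 60 + 30 + 10 = 100
  roll 4: 20 + 20 + 20 + 10 = 70
Every load is within 100 m, so 4 paper rolls suffice.

Yes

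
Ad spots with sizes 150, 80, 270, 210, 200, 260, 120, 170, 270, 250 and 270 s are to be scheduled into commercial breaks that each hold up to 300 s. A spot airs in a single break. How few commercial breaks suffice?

Total = 270 + 270 + 270 + 260 + 250 + 210 + 200 + 170 + 150 + 120 + 80 = 2250 s.
Lower bound: ⌈2250/300⌉ = 8 commercial breaks.
A packing using 9 commercial breaks:
  break 1: 270 = 270
  break 2: 270 = 270
  break 3: 270 = 270
  break 4: 260 = 260
  break 5: 250 = 250
  break 6: 210 + 80 = 290
  break 7: 200 = 200
  break 8: 170 + 120 = 290
  break 9: 150 = 150
No arrangement into 8 commercial breaks stays within capacity, so 9 is optimal.

9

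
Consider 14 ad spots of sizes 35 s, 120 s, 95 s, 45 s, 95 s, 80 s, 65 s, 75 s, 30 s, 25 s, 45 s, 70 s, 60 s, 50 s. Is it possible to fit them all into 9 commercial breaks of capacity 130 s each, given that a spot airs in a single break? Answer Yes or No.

A valid assignment using 8 commercial breaks:
  break 1: 120 = 120
  break 2: 95 + 35 = 130
  break 3: 95 + 30 = 125
  break 4: 80 + 50 = 130
  break 5: 75 + 45 = 120
  break 6: 70 + 60 = 130
  break 7: 65 + 45 = 110
  break 8: 25 = 25
That uses only 8 ≤ 9, so 9 commercial breaks are enough.

Yes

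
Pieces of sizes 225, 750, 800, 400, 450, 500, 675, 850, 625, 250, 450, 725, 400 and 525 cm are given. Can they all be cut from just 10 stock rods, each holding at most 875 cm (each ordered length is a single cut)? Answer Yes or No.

Yes

A valid assignment using 10 stock rods:
  stock rod 1: 850 = 850
  stock rod 2: 800 = 800
  stock rod 3: 750 = 750
  stock rod 4: 725 = 725
  stock rod 5: 675 = 675
  stock rod 6: 625 + 250 = 875
  stock rod 7: 525 + 225 = 750
  stock rod 8: 500 = 500
  stock rod 9: 450 + 400 = 850
  stock rod 10: 450 + 400 = 850
Every load is within 875 cm, so 10 stock rods suffice.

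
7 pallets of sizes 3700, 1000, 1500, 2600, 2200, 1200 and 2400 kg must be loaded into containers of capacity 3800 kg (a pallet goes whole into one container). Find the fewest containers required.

4

Total = 3700 + 2600 + 2400 + 2200 + 1500 + 1200 + 1000 = 14600 kg.
Lower bound: ⌈14600/3800⌉ = 4 containers.
A packing using 4 containers:
  container 1: 3700 = 3700
  container 2: 2600 + 1200 = 3800
  container 3: 2400 + 1000 = 3400
  container 4: 2200 + 1500 = 3700
This matches the lower bound, so 4 is optimal.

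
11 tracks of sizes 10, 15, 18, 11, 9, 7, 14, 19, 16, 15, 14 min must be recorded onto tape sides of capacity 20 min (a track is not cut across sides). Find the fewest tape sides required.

9

Total = 19 + 18 + 16 + 15 + 15 + 14 + 14 + 11 + 10 + 9 + 7 = 148 min.
Lower bound: ⌈148/20⌉ = 8 tape sides.
A packing using 9 tape sides:
  side 1: 19 = 19
  side 2: 18 = 18
  side 3: 16 = 16
  side 4: 15 = 15
  side 5: 15 = 15
  side 6: 14 = 14
  side 7: 14 = 14
  side 8: 11 + 9 = 20
  side 9: 10 + 7 = 17
No arrangement into 8 tape sides stays within capacity, so 9 is optimal.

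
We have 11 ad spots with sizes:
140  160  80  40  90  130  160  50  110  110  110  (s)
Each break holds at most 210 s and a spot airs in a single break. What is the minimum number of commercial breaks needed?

7

Total = 160 + 160 + 140 + 130 + 110 + 110 + 110 + 90 + 80 + 50 + 40 = 1180 s.
Lower bound: ⌈1180/210⌉ = 6 commercial breaks.
Also, 7 ad spots each exceed 105 s, and no two of those can share a break, so at least 7 commercial breaks are needed.
A packing using 7 commercial breaks:
  break 1: 160 + 50 = 210
  break 2: 160 + 40 = 200
  break 3: 140 = 140
  break 4: 130 + 80 = 210
  break 5: 110 + 90 = 200
  break 6: 110 = 110
  break 7: 110 = 110
This matches the lower bound, so 7 is optimal.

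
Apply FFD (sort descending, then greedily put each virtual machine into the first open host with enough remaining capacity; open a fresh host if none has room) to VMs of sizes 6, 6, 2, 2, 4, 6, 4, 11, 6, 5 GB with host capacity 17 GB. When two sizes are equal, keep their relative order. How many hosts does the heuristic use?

4

Sorted descending: 11, 6, 6, 6, 6, 5, 4, 4, 2, 2.
  11 → host 1 (new)  [load 11/17]
  6 → host 1  [load 17/17]
  6 → host 2 (new)  [load 6/17]
  6 → host 2  [load 12/17]
  6 → host 3 (new)  [load 6/17]
  5 → host 2  [load 17/17]
  4 → host 3  [load 10/17]
  4 → host 3  [load 14/17]
  2 → host 3  [load 16/17]
  2 → host 4 (new)  [load 2/17]
4 hosts opened.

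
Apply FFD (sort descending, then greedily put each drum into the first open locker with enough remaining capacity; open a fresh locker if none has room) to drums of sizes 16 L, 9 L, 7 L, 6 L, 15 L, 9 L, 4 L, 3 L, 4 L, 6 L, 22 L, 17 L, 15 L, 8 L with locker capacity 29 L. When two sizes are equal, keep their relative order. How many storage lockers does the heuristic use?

5

Sorted descending: 22, 17, 16, 15, 15, 9, 9, 8, 7, 6, 6, 4, 4, 3.
  22 → locker 1 (new)  [load 22/29]
  17 → locker 2 (new)  [load 17/29]
  16 → locker 3 (new)  [load 16/29]
  15 → locker 4 (new)  [load 15/29]
  15 → locker 5 (new)  [load 15/29]
  9 → locker 2  [load 26/29]
  9 → locker 3  [load 25/29]
  8 → locker 4  [load 23/29]
  7 → locker 1  [load 29/29]
  6 → locker 4  [load 29/29]
  6 → locker 5  [load 21/29]
  4 → locker 3  [load 29/29]
  4 → locker 5  [load 25/29]
  3 → locker 2  [load 29/29]
5 storage lockers opened.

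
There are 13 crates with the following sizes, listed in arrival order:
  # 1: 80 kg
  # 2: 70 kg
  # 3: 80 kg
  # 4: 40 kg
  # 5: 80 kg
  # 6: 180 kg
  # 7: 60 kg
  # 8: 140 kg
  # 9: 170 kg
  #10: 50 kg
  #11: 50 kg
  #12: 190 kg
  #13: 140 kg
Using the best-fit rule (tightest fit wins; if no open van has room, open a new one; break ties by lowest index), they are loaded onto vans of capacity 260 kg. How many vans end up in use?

6

  80 → van 1 (new)  [load 80/260]
  70 → van 1  [load 150/260]
  80 → van 1  [load 230/260]
  40 → van 2 (new)  [load 40/260]
  80 → van 2  [load 120/260]
  180 → van 3 (new)  [load 180/260]
  60 → van 3  [load 240/260]
  140 → van 2  [load 260/260]
  170 → van 4 (new)  [load 170/260]
  50 → van 4  [load 220/260]
  50 → van 5 (new)  [load 50/260]
  190 → van 5  [load 240/260]
  140 → van 6 (new)  [load 140/260]
6 vans opened.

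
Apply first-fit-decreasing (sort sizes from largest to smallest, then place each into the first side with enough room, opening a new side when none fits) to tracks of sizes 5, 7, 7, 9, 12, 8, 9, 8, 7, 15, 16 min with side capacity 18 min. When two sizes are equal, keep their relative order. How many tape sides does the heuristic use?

Sorted descending: 16, 15, 12, 9, 9, 8, 8, 7, 7, 7, 5.
  16 → side 1 (new)  [load 16/18]
  15 → side 2 (new)  [load 15/18]
  12 → side 3 (new)  [load 12/18]
  9 → side 4 (new)  [load 9/18]
  9 → side 4  [load 18/18]
  8 → side 5 (new)  [load 8/18]
  8 → side 5  [load 16/18]
  7 → side 6 (new)  [load 7/18]
  7 → side 6  [load 14/18]
  7 → side 7 (new)  [load 7/18]
  5 → side 3  [load 17/18]
7 tape sides opened.

7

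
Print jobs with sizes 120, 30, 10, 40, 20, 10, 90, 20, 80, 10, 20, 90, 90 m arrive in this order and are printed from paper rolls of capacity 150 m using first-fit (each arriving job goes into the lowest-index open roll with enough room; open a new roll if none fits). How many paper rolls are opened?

  120 → roll 1 (new)  [load 120/150]
  30 → roll 1  [load 150/150]
  10 → roll 2 (new)  [load 10/150]
  40 → roll 2  [load 50/150]
  20 → roll 2  [load 70/150]
  10 → roll 2  [load 80/150]
  90 → roll 3 (new)  [load 90/150]
  20 → roll 2  [load 100/150]
  80 → roll 4 (new)  [load 80/150]
  10 → roll 2  [load 110/150]
  20 → roll 2  [load 130/150]
  90 → roll 5 (new)  [load 90/150]
  90 → roll 6 (new)  [load 90/150]
6 paper rolls opened.

6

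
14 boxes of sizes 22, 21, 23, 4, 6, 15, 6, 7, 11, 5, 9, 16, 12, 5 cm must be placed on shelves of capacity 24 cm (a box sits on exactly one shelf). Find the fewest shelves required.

Total = 23 + 22 + 21 + 16 + 15 + 12 + 11 + 9 + 7 + 6 + 6 + 5 + 5 + 4 = 162 cm.
Lower bound: ⌈162/24⌉ = 7 shelves.
A packing using 8 shelves:
  shelf 1: 23 = 23
  shelf 2: 22 = 22
  shelf 3: 21 = 21
  shelf 4: 16 + 7 = 23
  shelf 5: 15 + 9 = 24
  shelf 6: 12 + 11 = 23
  shelf 7: 6 + 6 + 5 + 5 = 22
  shelf 8: 4 = 4
No arrangement into 7 shelves stays within capacity, so 8 is optimal.

8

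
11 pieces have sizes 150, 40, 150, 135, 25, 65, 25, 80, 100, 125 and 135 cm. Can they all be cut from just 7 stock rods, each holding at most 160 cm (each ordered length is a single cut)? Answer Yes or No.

A valid assignment using 7 stock rods:
  stock rod 1: 150 = 150
  stock rod 2: 150 = 150
  stock rod 3: 135 + 25 = 160
  stock rod 4: 135 + 25 = 160
  stock rod 5: 125 = 125
  stock rod 6: 100 + 40 = 140
  stock rod 7: 80 + 65 = 145
Every load is within 160 cm, so 7 stock rods suffice.

Yes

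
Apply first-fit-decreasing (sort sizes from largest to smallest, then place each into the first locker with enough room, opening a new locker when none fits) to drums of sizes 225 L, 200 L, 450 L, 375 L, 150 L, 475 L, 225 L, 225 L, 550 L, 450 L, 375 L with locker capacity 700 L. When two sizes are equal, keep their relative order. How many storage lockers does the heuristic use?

Sorted descending: 550, 475, 450, 450, 375, 375, 225, 225, 225, 200, 150.
  550 → locker 1 (new)  [load 550/700]
  475 → locker 2 (new)  [load 475/700]
  450 → locker 3 (new)  [load 450/700]
  450 → locker 4 (new)  [load 450/700]
  375 → locker 5 (new)  [load 375/700]
  375 → locker 6 (new)  [load 375/700]
  225 → locker 2  [load 700/700]
  225 → locker 3  [load 675/700]
  225 → locker 4  [load 675/700]
  200 → locker 5  [load 575/700]
  150 → locker 1  [load 700/700]
6 storage lockers opened.

6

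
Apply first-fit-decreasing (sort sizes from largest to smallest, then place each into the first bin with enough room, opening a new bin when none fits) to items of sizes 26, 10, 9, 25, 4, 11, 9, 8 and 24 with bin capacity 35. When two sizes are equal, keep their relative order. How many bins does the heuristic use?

Sorted descending: 26, 25, 24, 11, 10, 9, 9, 8, 4.
  26 → bin 1 (new)  [load 26/35]
  25 → bin 2 (new)  [load 25/35]
  24 → bin 3 (new)  [load 24/35]
  11 → bin 3  [load 35/35]
  10 → bin 2  [load 35/35]
  9 → bin 1  [load 35/35]
  9 → bin 4 (new)  [load 9/35]
  8 → bin 4  [load 17/35]
  4 → bin 4  [load 21/35]
4 bins opened.

4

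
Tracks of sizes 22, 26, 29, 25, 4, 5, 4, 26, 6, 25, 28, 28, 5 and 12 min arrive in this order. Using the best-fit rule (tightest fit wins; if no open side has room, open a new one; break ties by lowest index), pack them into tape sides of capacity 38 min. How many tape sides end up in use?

  22 → side 1 (new)  [load 22/38]
  26 → side 2 (new)  [load 26/38]
  29 → side 3 (new)  [load 29/38]
  25 → side 4 (new)  [load 25/38]
  4 → side 3  [load 33/38]
  5 → side 3  [load 38/38]
  4 → side 2  [load 30/38]
  26 → side 5 (new)  [load 26/38]
  6 → side 2  [load 36/38]
  25 → side 6 (new)  [load 25/38]
  28 → side 7 (new)  [load 28/38]
  28 → side 8 (new)  [load 28/38]
  5 → side 7  [load 33/38]
  12 → side 5  [load 38/38]
8 tape sides opened.

8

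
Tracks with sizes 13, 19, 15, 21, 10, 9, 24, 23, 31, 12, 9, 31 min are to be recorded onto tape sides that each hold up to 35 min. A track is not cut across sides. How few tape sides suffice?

7

Total = 31 + 31 + 24 + 23 + 21 + 19 + 15 + 13 + 12 + 10 + 9 + 9 = 217 min.
Lower bound: ⌈217/35⌉ = 7 tape sides.
A packing using 7 tape sides:
  side 1: 31 = 31
  side 2: 31 = 31
  side 3: 24 + 10 = 34
  side 4: 23 + 12 = 35
  side 5: 21 + 13 = 34
  side 6: 19 + 15 = 34
  side 7: 9 + 9 = 18
This matches the lower bound, so 7 is optimal.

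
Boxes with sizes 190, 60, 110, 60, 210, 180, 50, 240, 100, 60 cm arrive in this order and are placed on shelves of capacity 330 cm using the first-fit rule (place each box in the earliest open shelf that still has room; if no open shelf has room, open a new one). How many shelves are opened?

  190 → shelf 1 (new)  [load 190/330]
  60 → shelf 1  [load 250/330]
  110 → shelf 2 (new)  [load 110/330]
  60 → shelf 1  [load 310/330]
  210 → shelf 2  [load 320/330]
  180 → shelf 3 (new)  [load 180/330]
  50 → shelf 3  [load 230/330]
  240 → shelf 4 (new)  [load 240/330]
  100 → shelf 3  [load 330/330]
  60 → shelf 4  [load 300/330]
4 shelves opened.

4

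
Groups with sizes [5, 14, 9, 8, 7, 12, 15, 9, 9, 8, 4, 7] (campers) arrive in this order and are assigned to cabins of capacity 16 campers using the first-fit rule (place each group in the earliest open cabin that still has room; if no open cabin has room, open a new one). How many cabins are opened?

  5 → cabin 1 (new)  [load 5/16]
  14 → cabin 2 (new)  [load 14/16]
  9 → cabin 1  [load 14/16]
  8 → cabin 3 (new)  [load 8/16]
  7 → cabin 3  [load 15/16]
  12 → cabin 4 (new)  [load 12/16]
  15 → cabin 5 (new)  [load 15/16]
  9 → cabin 6 (new)  [load 9/16]
  9 → cabin 7 (new)  [load 9/16]
  8 → cabin 8 (new)  [load 8/16]
  4 → cabin 4  [load 16/16]
  7 → cabin 6  [load 16/16]
8 cabins opened.

8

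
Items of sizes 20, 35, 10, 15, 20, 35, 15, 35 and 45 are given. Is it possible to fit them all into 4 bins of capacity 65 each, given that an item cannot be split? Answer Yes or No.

Yes

A valid assignment using 4 bins:
  bin 1: 45 + 20 = 65
  bin 2: 35 + 20 + 10 = 65
  bin 3: 35 + 15 + 15 = 65
  bin 4: 35 = 35
Every load is within 65, so 4 bins suffice.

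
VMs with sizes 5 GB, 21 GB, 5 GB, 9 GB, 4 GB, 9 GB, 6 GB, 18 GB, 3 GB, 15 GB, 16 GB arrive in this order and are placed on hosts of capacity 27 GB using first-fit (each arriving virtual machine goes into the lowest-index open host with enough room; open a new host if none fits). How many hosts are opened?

  5 → host 1 (new)  [load 5/27]
  21 → host 1  [load 26/27]
  5 → host 2 (new)  [load 5/27]
  9 → host 2  [load 14/27]
  4 → host 2  [load 18/27]
  9 → host 2  [load 27/27]
  6 → host 3 (new)  [load 6/27]
  18 → host 3  [load 24/27]
  3 → host 3  [load 27/27]
  15 → host 4 (new)  [load 15/27]
  16 → host 5 (new)  [load 16/27]
5 hosts opened.

5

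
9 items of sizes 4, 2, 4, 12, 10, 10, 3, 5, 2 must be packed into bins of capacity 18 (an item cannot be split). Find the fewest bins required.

Total = 12 + 10 + 10 + 5 + 4 + 4 + 3 + 2 + 2 = 52.
Lower bound: ⌈52/18⌉ = 3 bins.
A packing using 3 bins:
  bin 1: 12 + 5 = 17
  bin 2: 10 + 4 + 4 = 18
  bin 3: 10 + 3 + 2 + 2 = 17
This matches the lower bound, so 3 is optimal.

3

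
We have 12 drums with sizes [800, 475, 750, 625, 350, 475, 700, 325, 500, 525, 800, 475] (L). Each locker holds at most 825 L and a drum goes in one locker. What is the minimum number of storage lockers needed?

10

Total = 800 + 800 + 750 + 700 + 625 + 525 + 500 + 475 + 475 + 475 + 350 + 325 = 6800 L.
Lower bound: ⌈6800/825⌉ = 9 storage lockers.
Also, 10 drums each exceed 825/2 L, and no two of those can share a locker, so at least 10 storage lockers are needed.
A packing using 10 storage lockers:
  locker 1: 800 = 800
  locker 2: 800 = 800
  locker 3: 750 = 750
  locker 4: 700 = 700
  locker 5: 625 = 625
  locker 6: 525 = 525
  locker 7: 500 + 325 = 825
  locker 8: 475 + 350 = 825
  locker 9: 475 = 475
  locker 10: 475 = 475
This matches the lower bound, so 10 is optimal.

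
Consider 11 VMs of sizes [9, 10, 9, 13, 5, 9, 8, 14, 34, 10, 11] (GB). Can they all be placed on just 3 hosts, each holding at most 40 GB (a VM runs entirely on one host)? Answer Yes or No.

No

Total = 132 GB; ⌈132/40⌉ = 4.
At least 4 hosts are required, but only 3 are allowed.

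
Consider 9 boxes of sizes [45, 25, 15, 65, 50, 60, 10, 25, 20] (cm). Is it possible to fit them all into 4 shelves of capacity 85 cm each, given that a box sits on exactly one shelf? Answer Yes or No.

A valid assignment using 4 shelves:
  shelf 1: 65 + 20 = 85
  shelf 2: 60 + 25 = 85
  shelf 3: 50 + 25 + 10 = 85
  shelf 4: 45 + 15 = 60
Every load is within 85 cm, so 4 shelves suffice.

Yes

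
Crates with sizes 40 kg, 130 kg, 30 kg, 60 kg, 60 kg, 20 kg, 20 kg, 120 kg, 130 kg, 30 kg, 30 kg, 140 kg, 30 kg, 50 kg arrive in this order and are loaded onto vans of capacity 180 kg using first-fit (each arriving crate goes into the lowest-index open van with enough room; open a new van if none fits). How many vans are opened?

  40 → van 1 (new)  [load 40/180]
  130 → van 1  [load 170/180]
  30 → van 2 (new)  [load 30/180]
  60 → van 2  [load 90/180]
  60 → van 2  [load 150/180]
  20 → van 2  [load 170/180]
  20 → van 3 (new)  [load 20/180]
  120 → van 3  [load 140/180]
  130 → van 4 (new)  [load 130/180]
  30 → van 3  [load 170/180]
  30 → van 4  [load 160/180]
  140 → van 5 (new)  [load 140/180]
  30 → van 5  [load 170/180]
  50 → van 6 (new)  [load 50/180]
6 vans opened.

6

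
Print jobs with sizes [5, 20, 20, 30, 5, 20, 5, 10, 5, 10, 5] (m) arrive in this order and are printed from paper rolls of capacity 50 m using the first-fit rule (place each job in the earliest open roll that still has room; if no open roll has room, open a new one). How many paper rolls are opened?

  5 → roll 1 (new)  [load 5/50]
  20 → roll 1  [load 25/50]
  20 → roll 1  [load 45/50]
  30 → roll 2 (new)  [load 30/50]
  5 → roll 1  [load 50/50]
  20 → roll 2  [load 50/50]
  5 → roll 3 (new)  [load 5/50]
  10 → roll 3  [load 15/50]
  5 → roll 3  [load 20/50]
  10 → roll 3  [load 30/50]
  5 → roll 3  [load 35/50]
3 paper rolls opened.

3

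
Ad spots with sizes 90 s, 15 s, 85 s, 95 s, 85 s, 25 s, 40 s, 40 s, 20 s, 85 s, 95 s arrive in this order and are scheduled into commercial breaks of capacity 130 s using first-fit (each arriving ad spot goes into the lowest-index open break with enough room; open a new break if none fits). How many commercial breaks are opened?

  90 → break 1 (new)  [load 90/130]
  15 → break 1  [load 105/130]
  85 → break 2 (new)  [load 85/130]
  95 → break 3 (new)  [load 95/130]
  85 → break 4 (new)  [load 85/130]
  25 → break 1  [load 130/130]
  40 → break 2  [load 125/130]
  40 → break 4  [load 125/130]
  20 → break 3  [load 115/130]
  85 → break 5 (new)  [load 85/130]
  95 → break 6 (new)  [load 95/130]
6 commercial breaks opened.

6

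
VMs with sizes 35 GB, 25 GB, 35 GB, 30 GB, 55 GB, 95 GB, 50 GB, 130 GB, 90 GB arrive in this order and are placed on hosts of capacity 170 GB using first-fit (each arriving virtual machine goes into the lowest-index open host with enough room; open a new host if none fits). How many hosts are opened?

4

  35 → host 1 (new)  [load 35/170]
  25 → host 1  [load 60/170]
  35 → host 1  [load 95/170]
  30 → host 1  [load 125/170]
  55 → host 2 (new)  [load 55/170]
  95 → host 2  [load 150/170]
  50 → host 3 (new)  [load 50/170]
  130 → host 4 (new)  [load 130/170]
  90 → host 3  [load 140/170]
4 hosts opened.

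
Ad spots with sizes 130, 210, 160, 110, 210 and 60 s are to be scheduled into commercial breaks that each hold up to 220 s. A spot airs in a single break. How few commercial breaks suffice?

5

Total = 210 + 210 + 160 + 130 + 110 + 60 = 880 s.
Lower bound: ⌈880/220⌉ = 4 commercial breaks.
A packing using 5 commercial breaks:
  break 1: 210 = 210
  break 2: 210 = 210
  break 3: 160 + 60 = 220
  break 4: 130 = 130
  break 5: 110 = 110
No arrangement into 4 commercial breaks stays within capacity, so 5 is optimal.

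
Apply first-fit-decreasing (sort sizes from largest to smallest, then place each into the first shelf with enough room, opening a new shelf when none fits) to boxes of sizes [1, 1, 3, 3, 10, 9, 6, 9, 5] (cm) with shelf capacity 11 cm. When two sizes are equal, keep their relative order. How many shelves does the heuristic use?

Sorted descending: 10, 9, 9, 6, 5, 3, 3, 1, 1.
  10 → shelf 1 (new)  [load 10/11]
  9 → shelf 2 (new)  [load 9/11]
  9 → shelf 3 (new)  [load 9/11]
  6 → shelf 4 (new)  [load 6/11]
  5 → shelf 4  [load 11/11]
  3 → shelf 5 (new)  [load 3/11]
  3 → shelf 5  [load 6/11]
  1 → shelf 1  [load 11/11]
  1 → shelf 2  [load 10/11]
5 shelves opened.

5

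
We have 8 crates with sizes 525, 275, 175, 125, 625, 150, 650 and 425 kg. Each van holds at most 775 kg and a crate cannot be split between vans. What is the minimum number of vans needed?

4

Total = 650 + 625 + 525 + 425 + 275 + 175 + 150 + 125 = 2950 kg.
Lower bound: ⌈2950/775⌉ = 4 vans.
A packing using 4 vans:
  van 1: 650 + 125 = 775
  van 2: 625 + 150 = 775
  van 3: 525 + 175 = 700
  van 4: 425 + 275 = 700
This matches the lower bound, so 4 is optimal.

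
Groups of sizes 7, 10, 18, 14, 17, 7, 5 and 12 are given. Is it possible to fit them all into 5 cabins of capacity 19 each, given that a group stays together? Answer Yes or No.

Yes

A valid assignment using 5 cabins:
  cabin 1: 18 = 18
  cabin 2: 17 = 17
  cabin 3: 14 + 5 = 19
  cabin 4: 12 + 7 = 19
  cabin 5: 10 + 7 = 17
Every load is within 19, so 5 cabins suffice.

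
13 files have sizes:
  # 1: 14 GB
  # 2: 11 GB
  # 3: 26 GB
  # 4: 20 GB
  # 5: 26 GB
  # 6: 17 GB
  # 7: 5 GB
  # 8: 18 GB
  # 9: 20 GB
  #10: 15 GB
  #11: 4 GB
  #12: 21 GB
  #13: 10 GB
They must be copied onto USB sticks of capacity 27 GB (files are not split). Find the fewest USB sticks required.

9

Total = 26 + 26 + 21 + 20 + 20 + 18 + 17 + 15 + 14 + 11 + 10 + 5 + 4 = 207 GB.
Lower bound: ⌈207/27⌉ = 8 USB sticks.
Also, 9 files each exceed 27/2 GB, and no two of those can share a USB stick, so at least 9 USB sticks are needed.
A packing using 9 USB sticks:
  USB stick 1: 26 = 26
  USB stick 2: 26 = 26
  USB stick 3: 21 + 5 = 26
  USB stick 4: 20 + 4 = 24
  USB stick 5: 20 = 20
  USB stick 6: 18 = 18
  USB stick 7: 17 + 10 = 27
  USB stick 8: 15 + 11 = 26
  USB stick 9: 14 = 14
This matches the lower bound, so 9 is optimal.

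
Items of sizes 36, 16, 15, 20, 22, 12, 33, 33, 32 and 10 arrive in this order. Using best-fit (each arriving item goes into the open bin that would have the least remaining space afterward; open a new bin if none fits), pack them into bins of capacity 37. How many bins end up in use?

7

  36 → bin 1 (new)  [load 36/37]
  16 → bin 2 (new)  [load 16/37]
  15 → bin 2  [load 31/37]
  20 → bin 3 (new)  [load 20/37]
  22 → bin 4 (new)  [load 22/37]
  12 → bin 4  [load 34/37]
  33 → bin 5 (new)  [load 33/37]
  33 → bin 6 (new)  [load 33/37]
  32 → bin 7 (new)  [load 32/37]
  10 → bin 3  [load 30/37]
7 bins opened.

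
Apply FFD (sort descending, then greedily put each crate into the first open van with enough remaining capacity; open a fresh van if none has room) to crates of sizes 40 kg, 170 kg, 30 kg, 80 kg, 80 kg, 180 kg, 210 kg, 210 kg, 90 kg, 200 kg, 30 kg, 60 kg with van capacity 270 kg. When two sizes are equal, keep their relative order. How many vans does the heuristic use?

6

Sorted descending: 210, 210, 200, 180, 170, 90, 80, 80, 60, 40, 30, 30.
  210 → van 1 (new)  [load 210/270]
  210 → van 2 (new)  [load 210/270]
  200 → van 3 (new)  [load 200/270]
  180 → van 4 (new)  [load 180/270]
  170 → van 5 (new)  [load 170/270]
  90 → van 4  [load 270/270]
  80 → van 5  [load 250/270]
  80 → van 6 (new)  [load 80/270]
  60 → van 1  [load 270/270]
  40 → van 2  [load 250/270]
  30 → van 3  [load 230/270]
  30 → van 3  [load 260/270]
6 vans opened.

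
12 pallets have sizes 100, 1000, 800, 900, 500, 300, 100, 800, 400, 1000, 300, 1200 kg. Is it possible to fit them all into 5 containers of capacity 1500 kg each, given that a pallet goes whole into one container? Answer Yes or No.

No

Total = 7400 kg; ⌈7400/1500⌉ = 5.
6 pallets each exceed half the capacity and cannot share a container, forcing at least 6 containers.
At least 6 containers are required, but only 5 are allowed.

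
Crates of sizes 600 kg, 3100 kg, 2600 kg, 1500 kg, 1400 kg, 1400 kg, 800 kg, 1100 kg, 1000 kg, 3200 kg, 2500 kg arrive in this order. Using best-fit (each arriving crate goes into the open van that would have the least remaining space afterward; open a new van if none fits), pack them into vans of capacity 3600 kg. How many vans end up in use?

  600 → van 1 (new)  [load 600/3600]
  3100 → van 2 (new)  [load 3100/3600]
  2600 → van 1  [load 3200/3600]
  1500 → van 3 (new)  [load 1500/3600]
  1400 → van 3  [load 2900/3600]
  1400 → van 4 (new)  [load 1400/3600]
  800 → van 4  [load 2200/3600]
  1100 → van 4  [load 3300/3600]
  1000 → van 5 (new)  [load 1000/3600]
  3200 → van 6 (new)  [load 3200/3600]
  2500 → van 5  [load 3500/3600]
6 vans opened.

6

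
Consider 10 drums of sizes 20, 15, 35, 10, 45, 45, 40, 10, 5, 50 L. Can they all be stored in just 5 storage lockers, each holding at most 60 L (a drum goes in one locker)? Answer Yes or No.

A valid assignment using 5 storage lockers:
  locker 1: 50 + 10 = 60
  locker 2: 45 + 15 = 60
  locker 3: 45 + 10 + 5 = 60
  locker 4: 40 + 20 = 60
  locker 5: 35 = 35
Every load is within 60 L, so 5 storage lockers suffice.

Yes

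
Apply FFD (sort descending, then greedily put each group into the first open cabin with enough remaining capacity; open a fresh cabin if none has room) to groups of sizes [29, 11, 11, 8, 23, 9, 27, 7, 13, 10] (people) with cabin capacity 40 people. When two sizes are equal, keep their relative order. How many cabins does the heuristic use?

Sorted descending: 29, 27, 23, 13, 11, 11, 10, 9, 8, 7.
  29 → cabin 1 (new)  [load 29/40]
  27 → cabin 2 (new)  [load 27/40]
  23 → cabin 3 (new)  [load 23/40]
  13 → cabin 2  [load 40/40]
  11 → cabin 1  [load 40/40]
  11 → cabin 3  [load 34/40]
  10 → cabin 4 (new)  [load 10/40]
  9 → cabin 4  [load 19/40]
  8 → cabin 4  [load 27/40]
  7 → cabin 4  [load 34/40]
4 cabins opened.

4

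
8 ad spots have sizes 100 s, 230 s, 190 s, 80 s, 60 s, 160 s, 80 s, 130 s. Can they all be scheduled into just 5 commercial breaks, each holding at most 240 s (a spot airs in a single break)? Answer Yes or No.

Yes

A valid assignment using 5 commercial breaks:
  break 1: 230 = 230
  break 2: 190 = 190
  break 3: 160 + 80 = 240
  break 4: 130 + 100 = 230
  break 5: 80 + 60 = 140
Every load is within 240 s, so 5 commercial breaks suffice.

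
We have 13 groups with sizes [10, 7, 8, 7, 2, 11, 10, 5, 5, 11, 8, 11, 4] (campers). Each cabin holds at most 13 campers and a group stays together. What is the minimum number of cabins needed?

Total = 11 + 11 + 11 + 10 + 10 + 8 + 8 + 7 + 7 + 5 + 5 + 4 + 2 = 99 campers.
Lower bound: ⌈99/13⌉ = 8 cabins.
Also, 9 groups each exceed 13/2 campers, and no two of those can share a cabin, so at least 9 cabins are needed.
A packing using 9 cabins:
  cabin 1: 11 + 2 = 13
  cabin 2: 11 = 11
  cabin 3: 11 = 11
  cabin 4: 10 = 10
  cabin 5: 10 = 10
  cabin 6: 8 + 5 = 13
  cabin 7: 8 + 5 = 13
  cabin 8: 7 + 4 = 11
  cabin 9: 7 = 7
This matches the lower bound, so 9 is optimal.

9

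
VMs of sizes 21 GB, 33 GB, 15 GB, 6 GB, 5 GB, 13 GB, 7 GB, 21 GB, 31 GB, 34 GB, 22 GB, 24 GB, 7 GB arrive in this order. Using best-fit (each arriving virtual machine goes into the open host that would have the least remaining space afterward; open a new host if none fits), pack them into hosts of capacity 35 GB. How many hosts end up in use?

8

  21 → host 1 (new)  [load 21/35]
  33 → host 2 (new)  [load 33/35]
  15 → host 3 (new)  [load 15/35]
  6 → host 1  [load 27/35]
  5 → host 1  [load 32/35]
  13 → host 3  [load 28/35]
  7 → host 3  [load 35/35]
  21 → host 4 (new)  [load 21/35]
  31 → host 5 (new)  [load 31/35]
  34 → host 6 (new)  [load 34/35]
  22 → host 7 (new)  [load 22/35]
  24 → host 8 (new)  [load 24/35]
  7 → host 8  [load 31/35]
8 hosts opened.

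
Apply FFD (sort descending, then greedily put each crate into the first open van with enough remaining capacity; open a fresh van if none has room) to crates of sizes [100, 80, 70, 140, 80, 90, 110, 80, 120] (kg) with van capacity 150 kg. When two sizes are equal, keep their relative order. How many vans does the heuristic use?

8

Sorted descending: 140, 120, 110, 100, 90, 80, 80, 80, 70.
  140 → van 1 (new)  [load 140/150]
  120 → van 2 (new)  [load 120/150]
  110 → van 3 (new)  [load 110/150]
  100 → van 4 (new)  [load 100/150]
  90 → van 5 (new)  [load 90/150]
  80 → van 6 (new)  [load 80/150]
  80 → van 7 (new)  [load 80/150]
  80 → van 8 (new)  [load 80/150]
  70 → van 6  [load 150/150]
8 vans opened.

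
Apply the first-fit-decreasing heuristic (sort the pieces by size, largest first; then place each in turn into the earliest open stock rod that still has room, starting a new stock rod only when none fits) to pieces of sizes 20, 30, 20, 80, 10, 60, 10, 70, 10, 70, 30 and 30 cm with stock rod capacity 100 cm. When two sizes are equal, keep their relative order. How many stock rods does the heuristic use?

Sorted descending: 80, 70, 70, 60, 30, 30, 30, 20, 20, 10, 10, 10.
  80 → stock rod 1 (new)  [load 80/100]
  70 → stock rod 2 (new)  [load 70/100]
  70 → stock rod 3 (new)  [load 70/100]
  60 → stock rod 4 (new)  [load 60/100]
  30 → stock rod 2  [load 100/100]
  30 → stock rod 3  [load 100/100]
  30 → stock rod 4  [load 90/100]
  20 → stock rod 1  [load 100/100]
  20 → stock rod 5 (new)  [load 20/100]
  10 → stock rod 4  [load 100/100]
  10 → stock rod 5  [load 30/100]
  10 → stock rod 5  [load 40/100]
5 stock rods opened.

5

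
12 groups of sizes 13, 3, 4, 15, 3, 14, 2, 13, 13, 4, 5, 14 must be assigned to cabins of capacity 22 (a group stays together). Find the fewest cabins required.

Total = 15 + 14 + 14 + 13 + 13 + 13 + 5 + 4 + 4 + 3 + 3 + 2 = 103.
Lower bound: ⌈103/22⌉ = 5 cabins.
Also, 6 groups each exceed 11, and no two of those can share a cabin, so at least 6 cabins are needed.
A packing using 6 cabins:
  cabin 1: 15 + 5 + 2 = 22
  cabin 2: 14 + 4 + 4 = 22
  cabin 3: 14 + 3 + 3 = 20
  cabin 4: 13 = 13
  cabin 5: 13 = 13
  cabin 6: 13 = 13
This matches the lower bound, so 6 is optimal.

6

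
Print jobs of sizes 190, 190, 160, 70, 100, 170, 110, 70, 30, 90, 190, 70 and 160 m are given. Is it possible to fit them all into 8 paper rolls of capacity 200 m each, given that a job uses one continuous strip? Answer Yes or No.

No

Total = 1600 m; ⌈1600/200⌉ = 8.
The bound of 8 does not rule out 8, but exhaustive search shows no assignment into 8 paper rolls of capacity 200 m exists — the minimum is 9.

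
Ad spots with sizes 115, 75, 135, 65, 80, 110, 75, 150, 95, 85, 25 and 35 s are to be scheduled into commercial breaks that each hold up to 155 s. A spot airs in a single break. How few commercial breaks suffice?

8

Total = 150 + 135 + 115 + 110 + 95 + 85 + 80 + 75 + 75 + 65 + 35 + 25 = 1045 s.
Lower bound: ⌈1045/155⌉ = 7 commercial breaks.
A packing using 8 commercial breaks:
  break 1: 150 = 150
  break 2: 135 = 135
  break 3: 115 + 35 = 150
  break 4: 110 + 25 = 135
  break 5: 95 = 95
  break 6: 85 + 65 = 150
  break 7: 80 + 75 = 155
  break 8: 75 = 75
No arrangement into 7 commercial breaks stays within capacity, so 8 is optimal.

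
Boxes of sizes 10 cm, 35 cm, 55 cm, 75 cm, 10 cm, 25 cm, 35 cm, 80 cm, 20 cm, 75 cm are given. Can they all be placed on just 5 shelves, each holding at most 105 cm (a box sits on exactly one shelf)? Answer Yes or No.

A valid assignment using 5 shelves:
  shelf 1: 80 + 25 = 105
  shelf 2: 75 + 20 + 10 = 105
  shelf 3: 75 + 10 = 85
  shelf 4: 55 + 35 = 90
  shelf 5: 35 = 35
Every load is within 105 cm, so 5 shelves suffice.

Yes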